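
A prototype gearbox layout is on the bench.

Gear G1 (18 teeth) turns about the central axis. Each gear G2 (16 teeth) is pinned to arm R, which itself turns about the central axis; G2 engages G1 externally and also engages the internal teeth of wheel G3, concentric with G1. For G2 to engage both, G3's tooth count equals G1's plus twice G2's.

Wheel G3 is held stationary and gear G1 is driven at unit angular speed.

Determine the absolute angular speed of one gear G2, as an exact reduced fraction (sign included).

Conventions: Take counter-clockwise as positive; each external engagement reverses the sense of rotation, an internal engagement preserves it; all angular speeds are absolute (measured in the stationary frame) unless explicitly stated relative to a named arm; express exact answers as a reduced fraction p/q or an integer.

class = planetary set [G3 = 18+2·16 = 50; Willis about the carrier]
ring teeth: 18 + 2·16 = 50
18(ω_sun−ω_arm) = −50(ω_ring−ω_arm),  ω_ring = 0, ω_sun = 1
18(1−ω_arm) = −50(0−ω_arm)  ⇒  68·ω_arm = 18  ⇒  ω_arm = 9/34
sun–planet mesh: 18·(1−9/34) = −16·(ω_p−ω_arm)  ⇒  ω_p−ω_arm = -225/272
ω_p = 9/34 − 225/272 = -9/16
exact speed ratio = -9/16

-9/16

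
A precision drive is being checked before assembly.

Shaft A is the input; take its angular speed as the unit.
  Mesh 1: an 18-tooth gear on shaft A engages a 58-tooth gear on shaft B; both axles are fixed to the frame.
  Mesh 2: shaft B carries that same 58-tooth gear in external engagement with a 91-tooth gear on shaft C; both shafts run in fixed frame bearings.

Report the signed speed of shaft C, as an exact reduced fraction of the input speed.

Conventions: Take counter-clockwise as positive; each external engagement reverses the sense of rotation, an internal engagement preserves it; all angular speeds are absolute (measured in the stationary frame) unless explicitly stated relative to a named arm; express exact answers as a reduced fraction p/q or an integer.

2-mesh fixed-axis compound train (all bearings frame-fixed)
mesh 1 [18T→58T]: |ω|/ω_in = 1×18/58 = 9/29, sense flips to −
mesh 2 [58T→91T]: |ω|/ω_in = (9/29)×58/91 = 18/91, sense flips to +
signed output speed (× input speed) = 18/91

18/91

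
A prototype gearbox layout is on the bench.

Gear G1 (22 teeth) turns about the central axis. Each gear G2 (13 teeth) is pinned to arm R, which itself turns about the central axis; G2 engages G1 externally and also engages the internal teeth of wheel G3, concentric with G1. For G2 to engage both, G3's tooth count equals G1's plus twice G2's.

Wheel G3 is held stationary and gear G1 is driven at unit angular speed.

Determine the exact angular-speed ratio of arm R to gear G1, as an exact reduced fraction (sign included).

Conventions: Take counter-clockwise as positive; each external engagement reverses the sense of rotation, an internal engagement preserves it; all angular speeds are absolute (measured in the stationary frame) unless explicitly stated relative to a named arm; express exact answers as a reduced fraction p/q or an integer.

11/35

recognized (axles ride arm R): planetary set, 22/13/48 teeth
ring teeth: 22 + 2·13 = 48
22(ω_sun−ω_arm) = −48(ω_ring−ω_arm),  ω_ring = 0, ω_sun = 1
22(1−ω_arm) = −48(0−ω_arm)  ⇒  70·ω_arm = 22  ⇒  ω_arm = 11/35
ω_out/ω_in = 11/35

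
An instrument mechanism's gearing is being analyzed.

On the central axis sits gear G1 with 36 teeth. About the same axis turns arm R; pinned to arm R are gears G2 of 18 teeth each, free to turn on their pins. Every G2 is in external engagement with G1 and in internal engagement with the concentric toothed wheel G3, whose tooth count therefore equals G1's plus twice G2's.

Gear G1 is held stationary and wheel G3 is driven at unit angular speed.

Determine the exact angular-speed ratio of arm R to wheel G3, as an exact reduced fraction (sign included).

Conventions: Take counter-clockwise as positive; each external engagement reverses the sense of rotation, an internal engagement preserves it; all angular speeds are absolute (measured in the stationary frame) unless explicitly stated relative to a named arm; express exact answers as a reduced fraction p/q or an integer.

class = planetary set [G3 = 36+2·18 = 72; Willis about the carrier]
ring teeth: 36 + 2·18 = 72
36(ω_sun−ω_arm) = −72(ω_ring−ω_arm),  ω_sun = 0, ω_ring = 1
36(0−ω_arm) = −72(1−ω_arm)  ⇒  108·ω_arm = 72  ⇒  ω_arm = 2/3
ω_out/ω_in = 2/3

2/3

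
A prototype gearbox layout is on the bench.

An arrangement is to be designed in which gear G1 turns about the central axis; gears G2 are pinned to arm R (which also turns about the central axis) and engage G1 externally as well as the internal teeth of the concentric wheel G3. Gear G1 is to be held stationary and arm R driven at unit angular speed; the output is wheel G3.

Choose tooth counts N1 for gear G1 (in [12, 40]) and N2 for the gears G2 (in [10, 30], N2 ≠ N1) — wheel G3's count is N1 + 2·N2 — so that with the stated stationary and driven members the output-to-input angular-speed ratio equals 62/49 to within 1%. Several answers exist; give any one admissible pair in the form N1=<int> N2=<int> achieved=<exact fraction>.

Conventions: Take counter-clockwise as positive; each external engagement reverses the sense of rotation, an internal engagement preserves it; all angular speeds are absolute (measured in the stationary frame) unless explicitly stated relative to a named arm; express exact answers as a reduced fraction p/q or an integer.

N1=13 N2=18 achieved=62/49

planetary set to be sized for 62/49 (Willis relation)
Willis with ω_sun = 0: ω_ring/ω_arm = (N1+N3)/N3; set equal to 62/49  ⇒  N3/N1 = 1/(62/49 − 1) = 49/13
N3 = N1 + 2·N2  ⇒  N2/N1 = (N3/N1 − 1)/2 = (49/13 − 1)/2 = 18/13
smallest multiple with N1 ≥ 12 and N2 ≥ 10: k = 1  ⇒  N1 = 1·13 = 13, N2 = 1·18 = 18 (N1 ≤ 40, N2 ≤ 30, N2 ≠ N1 ✓), N3 = 13 + 2·18 = 49
check: (N1+N3)/N3 with N1 = 13, N3 = 49 gives 62/49; |achieved − target| = 0 ≤ 31/2450 ✓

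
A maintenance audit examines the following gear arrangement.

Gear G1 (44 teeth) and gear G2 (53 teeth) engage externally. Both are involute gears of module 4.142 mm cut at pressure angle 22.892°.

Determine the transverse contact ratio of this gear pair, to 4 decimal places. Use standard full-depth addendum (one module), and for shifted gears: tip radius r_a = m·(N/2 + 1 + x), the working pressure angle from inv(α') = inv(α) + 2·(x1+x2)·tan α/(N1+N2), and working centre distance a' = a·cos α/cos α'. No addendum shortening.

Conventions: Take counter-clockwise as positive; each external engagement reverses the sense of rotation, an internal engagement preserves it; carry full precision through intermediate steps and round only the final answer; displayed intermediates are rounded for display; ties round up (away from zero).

recognized (one external pair, fixed centres): single-mesh tooth geometry, m = 4.142, N1 = 44, N2 = 53
base radii: r_b1 = 83.947049, r_b2 = 101.118036
tip radii: r_a1 = 95.266000, r_a2 = 113.905000
no profile shift: α' = α, a' = a
action lengths: √(r_a1²−r_b1²) = 45.038913, √(r_a2²−r_b2²) = 52.435596
base pitch p_b = π·m·cos α = 11.987611
CR = (45.038913 + 52.435596 − 200.887000·sin 22.89200°)/11.987611 = 1.612532
contact ratio ≈ 1.6125

1.6125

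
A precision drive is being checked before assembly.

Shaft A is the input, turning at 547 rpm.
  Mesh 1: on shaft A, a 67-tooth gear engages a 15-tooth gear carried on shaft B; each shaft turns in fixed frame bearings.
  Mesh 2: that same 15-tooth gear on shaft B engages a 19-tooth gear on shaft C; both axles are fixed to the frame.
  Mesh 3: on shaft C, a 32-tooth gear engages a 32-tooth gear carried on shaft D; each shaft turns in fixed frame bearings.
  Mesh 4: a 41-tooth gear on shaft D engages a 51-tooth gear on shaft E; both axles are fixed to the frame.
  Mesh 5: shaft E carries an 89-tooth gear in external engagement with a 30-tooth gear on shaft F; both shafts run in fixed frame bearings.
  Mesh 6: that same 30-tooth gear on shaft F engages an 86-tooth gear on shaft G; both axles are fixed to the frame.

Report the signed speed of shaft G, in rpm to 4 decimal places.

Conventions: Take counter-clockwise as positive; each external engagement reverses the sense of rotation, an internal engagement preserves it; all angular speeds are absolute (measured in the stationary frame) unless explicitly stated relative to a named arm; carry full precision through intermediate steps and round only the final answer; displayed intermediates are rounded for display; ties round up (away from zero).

+1604.7736 rpm

class = fixed-axis compound train [6 meshes; 6 ratios multiply, 6 sense flips]
mesh 1 [67T→15T]: ω = 547.0000×67/15 = 2443.2667 rpm, sense flips to −
mesh 2 [15T→19T]: ω = 2443.2667×15/19 = 1928.8947 rpm, sense flips to +
mesh 3 [32T→32T]: ω = 1928.8947×32/32 = 1928.8947 rpm, sense flips to −
mesh 4 [41T→51T]: ω = 1928.8947×41/51 = 1550.6801 rpm, sense flips to +
mesh 5 [89T→30T]: ω = 1550.6801×89/30 = 4600.3509 rpm, sense flips to −
mesh 6 [30T→86T]: ω = 4600.3509×30/86 = 1604.7736 rpm, sense flips to +
signed output speed = +1604.7736 rpm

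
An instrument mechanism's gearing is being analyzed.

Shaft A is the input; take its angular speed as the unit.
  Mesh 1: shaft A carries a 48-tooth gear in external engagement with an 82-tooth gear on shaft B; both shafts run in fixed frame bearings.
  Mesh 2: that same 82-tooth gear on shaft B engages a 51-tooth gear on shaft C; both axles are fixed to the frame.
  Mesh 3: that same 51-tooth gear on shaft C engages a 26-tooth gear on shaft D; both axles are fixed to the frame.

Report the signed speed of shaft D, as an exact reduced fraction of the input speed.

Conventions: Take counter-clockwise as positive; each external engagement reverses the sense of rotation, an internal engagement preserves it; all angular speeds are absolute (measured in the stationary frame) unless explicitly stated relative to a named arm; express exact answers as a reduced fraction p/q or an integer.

-24/13

3-mesh fixed-axis compound train (all bearings frame-fixed)
mesh 1 [48T→82T]: |ω|/ω_in = 1×48/82 = 24/41, sense flips to −
mesh 2 [82T→51T]: |ω|/ω_in = (24/41)×82/51 = 16/17, sense flips to +
mesh 3 [51T→26T]: |ω|/ω_in = (16/17)×51/26 = 24/13, sense flips to −
signed output speed (× input speed) = -24/13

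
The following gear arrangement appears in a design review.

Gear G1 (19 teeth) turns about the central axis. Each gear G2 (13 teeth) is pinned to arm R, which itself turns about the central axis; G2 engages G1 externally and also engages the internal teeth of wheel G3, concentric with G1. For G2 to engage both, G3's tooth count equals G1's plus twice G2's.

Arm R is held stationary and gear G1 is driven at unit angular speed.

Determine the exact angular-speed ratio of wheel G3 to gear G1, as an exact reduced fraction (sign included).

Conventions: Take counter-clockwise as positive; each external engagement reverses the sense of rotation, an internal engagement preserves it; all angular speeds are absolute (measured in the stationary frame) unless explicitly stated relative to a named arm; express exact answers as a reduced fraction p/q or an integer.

-19/45

planetary set (19T centre, 13T on arm, 45T internal) — Willis relation
ring teeth: 19 + 2·13 = 45
19(ω_sun−ω_arm) = −45(ω_ring−ω_arm),  ω_arm = 0, ω_sun = 1
ω_ring = 0 − (19/45)(1−0) = -19/45
ω_out/ω_in = -19/45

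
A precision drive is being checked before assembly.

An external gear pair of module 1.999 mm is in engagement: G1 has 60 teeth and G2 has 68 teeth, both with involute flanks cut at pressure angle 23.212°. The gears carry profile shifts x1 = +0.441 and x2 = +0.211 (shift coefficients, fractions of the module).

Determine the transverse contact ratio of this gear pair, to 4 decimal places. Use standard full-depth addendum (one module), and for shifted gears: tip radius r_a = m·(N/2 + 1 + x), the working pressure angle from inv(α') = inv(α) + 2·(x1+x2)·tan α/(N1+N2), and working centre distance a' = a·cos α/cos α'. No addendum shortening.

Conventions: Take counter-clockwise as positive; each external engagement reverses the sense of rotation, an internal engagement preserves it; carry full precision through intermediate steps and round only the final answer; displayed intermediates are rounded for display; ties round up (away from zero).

1.5741

class = single-mesh tooth geometry [involute pair 60T × 68T, m = 1.999]
base radii: r_b1 = 55.115597, r_b2 = 62.464343
tip radii: r_a1 = 62.850559, r_a2 = 70.386789
inv(α') = inv(23.212°) + 2·(+0.441+0.211)·tan α/(60+68) = 0.02809155  ⇒  α' = 24.49199°
a' = a·cos α / cos α' = 127.9360·cos 23.212°/cos 24.49199° = 129.205991
action lengths: √(r_a1²−r_b1²) = 30.207014, √(r_a2²−r_b2²) = 32.442347
base pitch p_b = π·m·cos α = 5.771692
CR = (30.207014 + 32.442347 − 129.205991·sin 24.49199°)/5.771692 = 1.574054
contact ratio ≈ 1.5741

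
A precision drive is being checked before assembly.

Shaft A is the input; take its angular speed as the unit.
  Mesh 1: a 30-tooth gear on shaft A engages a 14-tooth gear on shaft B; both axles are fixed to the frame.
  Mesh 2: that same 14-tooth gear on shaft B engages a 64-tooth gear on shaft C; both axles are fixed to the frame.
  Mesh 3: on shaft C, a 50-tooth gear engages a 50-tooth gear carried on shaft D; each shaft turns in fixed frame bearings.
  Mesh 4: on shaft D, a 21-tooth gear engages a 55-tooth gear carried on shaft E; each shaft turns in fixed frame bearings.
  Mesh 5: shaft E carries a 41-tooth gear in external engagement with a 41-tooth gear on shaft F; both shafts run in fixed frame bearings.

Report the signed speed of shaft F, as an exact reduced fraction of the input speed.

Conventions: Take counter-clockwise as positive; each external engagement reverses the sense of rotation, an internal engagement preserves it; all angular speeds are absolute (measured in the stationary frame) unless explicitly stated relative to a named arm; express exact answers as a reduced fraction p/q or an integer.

5-mesh fixed-axis compound train (all bearings frame-fixed)
mesh 1 [30T→14T]: |ω|/ω_in = 1×30/14 = 15/7, sense flips to −
mesh 2 [14T→64T]: |ω|/ω_in = (15/7)×14/64 = 15/32, sense flips to +
mesh 3 [50T→50T]: |ω|/ω_in = (15/32)×50/50 = 15/32, sense flips to −
mesh 4 [21T→55T]: |ω|/ω_in = (15/32)×21/55 = 63/352, sense flips to +
mesh 5 [41T→41T]: |ω|/ω_in = (63/352)×41/41 = 63/352, sense flips to −
signed output speed (× input speed) = -63/352

-63/352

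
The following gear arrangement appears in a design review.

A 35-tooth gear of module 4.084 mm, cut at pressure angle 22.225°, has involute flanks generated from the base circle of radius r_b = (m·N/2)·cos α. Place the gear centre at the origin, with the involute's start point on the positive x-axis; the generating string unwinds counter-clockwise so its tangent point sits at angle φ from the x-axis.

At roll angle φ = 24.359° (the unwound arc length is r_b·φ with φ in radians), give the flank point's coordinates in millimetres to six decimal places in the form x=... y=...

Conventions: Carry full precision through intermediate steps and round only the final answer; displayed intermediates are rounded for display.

x=71.871864 y=1.664239

class = single-mesh tooth geometry [base-circle involute, m = 4.084, 35T]
pitch radius r_p = m·N/2 = 4.084·35/2 = 71.470000
base radius r_b = r_p·cos α = 71.470000·cos 22.225° = 66.160182
roll angle φ = 24.359° = 0.42514475 rad
x = r_b·(cos φ + φ·sin φ) = 71.871864
y = r_b·(sin φ − φ·cos φ) = 1.664239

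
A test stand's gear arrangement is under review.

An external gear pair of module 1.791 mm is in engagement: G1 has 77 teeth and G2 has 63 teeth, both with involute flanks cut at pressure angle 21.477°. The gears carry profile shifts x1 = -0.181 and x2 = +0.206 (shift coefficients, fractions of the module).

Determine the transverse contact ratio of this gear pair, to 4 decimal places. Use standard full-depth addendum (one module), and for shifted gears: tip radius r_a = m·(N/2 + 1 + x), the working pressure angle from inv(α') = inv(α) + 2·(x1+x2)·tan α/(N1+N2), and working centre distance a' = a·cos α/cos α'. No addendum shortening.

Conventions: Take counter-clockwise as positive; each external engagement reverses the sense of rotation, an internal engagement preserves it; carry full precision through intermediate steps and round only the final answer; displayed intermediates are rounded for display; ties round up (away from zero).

recognized (one external pair, fixed centres): single-mesh tooth geometry, m = 1.791, N1 = 77, N2 = 63
base radii: r_b1 = 64.165687, r_b2 = 52.499199
tip radii: r_a1 = 70.420329, r_a2 = 58.576446
inv(α') = inv(21.477°) + 2·(-0.181+0.206)·tan α/(77+63) = 0.01874299  ⇒  α' = 21.52887°
a' = a·cos α / cos α' = 125.3700·cos 21.477°/cos 21.52887° = 125.414724
action lengths: √(r_a1²−r_b1²) = 29.013571, √(r_a2²−r_b2²) = 25.981420
base pitch p_b = π·m·cos α = 5.235908
CR = (29.013571 + 25.981420 − 125.414724·sin 21.52887°)/5.235908 = 1.713466
contact ratio ≈ 1.7135

1.7135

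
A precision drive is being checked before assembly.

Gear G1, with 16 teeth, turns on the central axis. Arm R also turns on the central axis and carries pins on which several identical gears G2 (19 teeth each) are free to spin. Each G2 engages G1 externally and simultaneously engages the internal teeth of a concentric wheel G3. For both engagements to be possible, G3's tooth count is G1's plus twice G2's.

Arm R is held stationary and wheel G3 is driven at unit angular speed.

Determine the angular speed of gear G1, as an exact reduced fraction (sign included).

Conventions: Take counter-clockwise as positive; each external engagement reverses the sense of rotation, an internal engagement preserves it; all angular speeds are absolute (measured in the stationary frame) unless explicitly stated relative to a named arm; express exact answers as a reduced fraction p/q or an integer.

-27/8

class = planetary set [G3 = 16+2·19 = 54; Willis about the carrier]
ring teeth: 16 + 2·19 = 54
16(ω_sun−ω_arm) = −54(ω_ring−ω_arm),  ω_arm = 0, ω_ring = 1
ω_sun = 0 − (54/16)(1−0) = -27/8
exact speed ratio = -27/8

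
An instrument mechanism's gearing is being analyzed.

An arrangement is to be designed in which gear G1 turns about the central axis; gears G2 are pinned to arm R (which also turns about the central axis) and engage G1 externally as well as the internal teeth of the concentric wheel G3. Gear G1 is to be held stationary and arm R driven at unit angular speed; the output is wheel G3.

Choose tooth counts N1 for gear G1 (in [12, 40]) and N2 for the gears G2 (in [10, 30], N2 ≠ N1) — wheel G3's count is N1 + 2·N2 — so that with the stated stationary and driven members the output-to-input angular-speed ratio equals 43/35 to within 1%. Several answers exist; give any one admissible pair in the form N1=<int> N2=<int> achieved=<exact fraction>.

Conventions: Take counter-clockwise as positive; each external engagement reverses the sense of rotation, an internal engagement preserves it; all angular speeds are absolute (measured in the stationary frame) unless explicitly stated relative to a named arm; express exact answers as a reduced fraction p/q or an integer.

design class (target 43/35): planetary set
Willis with ω_sun = 0: ω_ring/ω_arm = (N1+N3)/N3; set equal to 43/35  ⇒  N3/N1 = 1/(43/35 − 1) = 35/8
N3 = N1 + 2·N2  ⇒  N2/N1 = (N3/N1 − 1)/2 = (35/8 − 1)/2 = 27/16
smallest multiple with N1 ≥ 12 and N2 ≥ 10: k = 1  ⇒  N1 = 1·16 = 16, N2 = 1·27 = 27 (N1 ≤ 40, N2 ≤ 30, N2 ≠ N1 ✓), N3 = 16 + 2·27 = 70
check: (N1+N3)/N3 with N1 = 16, N3 = 70 gives 43/35; |achieved − target| = 0 ≤ 43/3500 ✓

N1=16 N2=27 achieved=43/35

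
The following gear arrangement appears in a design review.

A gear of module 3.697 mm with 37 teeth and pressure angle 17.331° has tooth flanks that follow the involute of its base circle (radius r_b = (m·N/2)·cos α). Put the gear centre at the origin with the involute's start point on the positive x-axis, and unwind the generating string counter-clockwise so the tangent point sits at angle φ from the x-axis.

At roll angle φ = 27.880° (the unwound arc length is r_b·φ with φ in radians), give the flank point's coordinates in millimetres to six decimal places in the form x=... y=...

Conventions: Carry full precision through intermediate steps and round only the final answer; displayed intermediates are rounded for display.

single-mesh involute tooth geometry (37T wheel at module 3.697)
pitch radius r_p = m·N/2 = 3.697·37/2 = 68.394500
base radius r_b = r_p·cos α = 68.394500·cos 17.331° = 65.289374
roll angle φ = 27.880° = 0.48659780 rad
x = r_b·(cos φ + φ·sin φ) = 72.567337
y = r_b·(sin φ − φ·cos φ) = 2.448576

x=72.567337 y=2.448576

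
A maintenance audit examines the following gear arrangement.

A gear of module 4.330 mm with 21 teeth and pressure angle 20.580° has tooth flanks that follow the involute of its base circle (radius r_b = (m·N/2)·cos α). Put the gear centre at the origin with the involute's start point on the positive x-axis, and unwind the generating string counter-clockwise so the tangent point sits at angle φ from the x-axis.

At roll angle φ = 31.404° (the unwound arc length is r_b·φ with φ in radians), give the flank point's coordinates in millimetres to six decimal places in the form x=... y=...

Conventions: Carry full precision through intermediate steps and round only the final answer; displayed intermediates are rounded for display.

x=48.484716 y=2.266731

single-mesh involute tooth geometry (21T wheel at module 4.330)
pitch radius r_p = m·N/2 = 4.330·21/2 = 45.465000
base radius r_b = r_p·cos α = 45.465000·cos 20.580° = 42.563528
roll angle φ = 31.404° = 0.54810320 rad
x = r_b·(cos φ + φ·sin φ) = 48.484716
y = r_b·(sin φ − φ·cos φ) = 2.266731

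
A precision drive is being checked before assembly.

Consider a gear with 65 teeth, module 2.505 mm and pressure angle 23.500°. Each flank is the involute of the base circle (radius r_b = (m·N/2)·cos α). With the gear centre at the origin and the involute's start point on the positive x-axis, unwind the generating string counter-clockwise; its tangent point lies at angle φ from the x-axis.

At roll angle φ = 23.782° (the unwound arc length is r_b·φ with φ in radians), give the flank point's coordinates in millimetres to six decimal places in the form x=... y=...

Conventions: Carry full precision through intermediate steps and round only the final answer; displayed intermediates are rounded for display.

x=80.817251 y=1.749218

class = single-mesh tooth geometry [base-circle involute, m = 2.505, 65T]
pitch radius r_p = m·N/2 = 2.505·65/2 = 81.412500
base radius r_b = r_p·cos α = 81.412500·cos 23.500° = 74.660153
roll angle φ = 23.782° = 0.41507420 rad
x = r_b·(cos φ + φ·sin φ) = 80.817251
y = r_b·(sin φ − φ·cos φ) = 1.749218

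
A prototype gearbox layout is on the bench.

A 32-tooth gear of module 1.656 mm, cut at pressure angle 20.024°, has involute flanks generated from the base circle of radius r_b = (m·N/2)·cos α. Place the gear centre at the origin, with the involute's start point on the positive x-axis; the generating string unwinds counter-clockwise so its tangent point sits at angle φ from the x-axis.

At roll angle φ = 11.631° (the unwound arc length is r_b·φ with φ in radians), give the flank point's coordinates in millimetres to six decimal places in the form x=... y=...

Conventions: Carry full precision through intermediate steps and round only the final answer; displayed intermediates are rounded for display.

x=25.401956 y=0.069131

topology: single-mesh involute geometry — m = 1.656, N = 32
pitch radius r_p = m·N/2 = 1.656·32/2 = 26.496000
base radius r_b = r_p·cos α = 26.496000·cos 20.024° = 24.894298
roll angle φ = 11.631° = 0.20299925 rad
x = r_b·(cos φ + φ·sin φ) = 25.401956
y = r_b·(sin φ − φ·cos φ) = 0.069131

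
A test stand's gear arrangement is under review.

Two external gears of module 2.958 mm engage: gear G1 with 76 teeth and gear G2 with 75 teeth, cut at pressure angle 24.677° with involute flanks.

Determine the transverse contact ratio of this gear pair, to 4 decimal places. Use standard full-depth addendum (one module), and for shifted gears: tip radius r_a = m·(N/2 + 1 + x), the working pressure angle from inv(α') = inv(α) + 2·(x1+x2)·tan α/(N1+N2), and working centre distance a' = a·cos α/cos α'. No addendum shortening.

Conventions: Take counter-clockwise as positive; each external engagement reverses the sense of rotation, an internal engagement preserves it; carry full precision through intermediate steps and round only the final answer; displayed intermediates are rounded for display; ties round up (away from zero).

1.5863

recognized (one external pair, fixed centres): single-mesh tooth geometry, m = 2.958, N1 = 76, N2 = 75
base radii: r_b1 = 102.138800, r_b2 = 100.794868
tip radii: r_a1 = 115.362000, r_a2 = 113.883000
no profile shift: α' = α, a' = a
action lengths: √(r_a1²−r_b1²) = 53.628878, √(r_a2²−r_b2²) = 53.006907
base pitch p_b = π·m·cos α = 8.444171
CR = (53.628878 + 53.006907 − 223.329000·sin 24.67700°)/8.444171 = 1.586349
contact ratio ≈ 1.5863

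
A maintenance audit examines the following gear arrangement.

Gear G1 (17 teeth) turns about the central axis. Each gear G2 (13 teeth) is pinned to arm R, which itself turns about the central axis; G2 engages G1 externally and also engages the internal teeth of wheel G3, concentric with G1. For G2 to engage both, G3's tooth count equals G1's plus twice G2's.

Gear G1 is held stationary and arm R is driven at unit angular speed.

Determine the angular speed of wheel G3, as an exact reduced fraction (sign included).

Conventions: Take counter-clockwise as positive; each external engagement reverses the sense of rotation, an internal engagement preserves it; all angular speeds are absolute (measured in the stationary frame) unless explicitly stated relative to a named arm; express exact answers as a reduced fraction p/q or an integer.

planetary set (17T centre, 13T on arm, 43T internal) — Willis relation
ring teeth: 17 + 2·13 = 43
17(ω_sun−ω_arm) = −43(ω_ring−ω_arm),  ω_sun = 0, ω_arm = 1
ω_ring = 1 − (17/43)(0−1) = 60/43
exact speed ratio = 60/43

60/43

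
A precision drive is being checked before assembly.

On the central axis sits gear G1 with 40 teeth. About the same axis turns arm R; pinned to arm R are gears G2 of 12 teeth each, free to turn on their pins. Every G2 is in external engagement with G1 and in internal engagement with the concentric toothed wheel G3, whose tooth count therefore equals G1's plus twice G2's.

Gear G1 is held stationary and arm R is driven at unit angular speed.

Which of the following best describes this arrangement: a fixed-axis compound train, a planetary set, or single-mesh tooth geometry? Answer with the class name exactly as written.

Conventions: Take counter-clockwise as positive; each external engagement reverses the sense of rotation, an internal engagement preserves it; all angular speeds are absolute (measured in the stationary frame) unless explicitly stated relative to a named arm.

planetary set

recognized (axles ride arm R): planetary set, 40/12/64 teeth
classification: planetary set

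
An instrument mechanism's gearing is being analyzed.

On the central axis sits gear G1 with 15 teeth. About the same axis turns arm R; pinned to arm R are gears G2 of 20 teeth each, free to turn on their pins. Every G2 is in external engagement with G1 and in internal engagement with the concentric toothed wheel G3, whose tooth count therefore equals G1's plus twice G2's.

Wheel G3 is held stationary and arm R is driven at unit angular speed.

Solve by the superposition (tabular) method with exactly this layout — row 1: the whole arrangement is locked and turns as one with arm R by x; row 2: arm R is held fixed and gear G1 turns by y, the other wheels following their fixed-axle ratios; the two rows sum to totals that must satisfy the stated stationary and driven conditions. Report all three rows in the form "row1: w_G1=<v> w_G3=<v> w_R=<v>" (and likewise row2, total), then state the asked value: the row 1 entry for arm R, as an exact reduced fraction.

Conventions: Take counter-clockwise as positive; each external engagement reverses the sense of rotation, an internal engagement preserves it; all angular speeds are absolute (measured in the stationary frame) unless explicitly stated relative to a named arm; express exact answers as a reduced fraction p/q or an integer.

topology: planetary set — G1 15T / G2 20T / G3 55T, arm = carrier (Willis)
superposition row 1 [locked train]: every member turns x
row 2 (arm held, sun turns y): ω_ring = −(15/55)·y, ω_arm = 0
boundary: total ω_ring = x − (15/55)·y = 0 and total ω_arm = x = 1  ⇒  y = 11/3, x = 1
row 2 ring = −(15/55)·11/3 = -1
totals (row 1 + row 2): sun 1 + 11/3 = 14/3, ring 1 + (-1) = 0, arm 1 + 0 = 1
asked cell (row1, arm) = 1

row1: w_G1=1 w_G3=1 w_R=1
row2: w_G1=11/3 w_G3=-1 w_R=0
total: w_G1=14/3 w_G3=0 w_R=1
asked value: 1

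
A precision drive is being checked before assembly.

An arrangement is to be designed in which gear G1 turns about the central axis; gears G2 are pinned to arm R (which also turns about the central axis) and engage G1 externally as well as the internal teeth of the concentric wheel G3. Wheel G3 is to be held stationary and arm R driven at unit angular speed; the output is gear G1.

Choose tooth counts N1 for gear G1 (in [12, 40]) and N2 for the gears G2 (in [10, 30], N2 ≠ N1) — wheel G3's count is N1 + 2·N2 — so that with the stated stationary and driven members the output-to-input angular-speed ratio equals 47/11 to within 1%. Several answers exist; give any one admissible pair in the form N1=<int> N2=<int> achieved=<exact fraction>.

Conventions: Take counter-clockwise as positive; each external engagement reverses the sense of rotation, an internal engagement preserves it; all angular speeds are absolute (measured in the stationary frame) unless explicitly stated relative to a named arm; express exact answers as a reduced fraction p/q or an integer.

N1=22 N2=25 achieved=47/11

planetary set to be sized for 47/11 (Willis relation)
Willis with ω_ring = 0: ω_sun/ω_arm = (N1+N3)/N1; set equal to 47/11  ⇒  N3/N1 = 47/11 − 1 = 36/11
N3 = N1 + 2·N2  ⇒  N2/N1 = (N3/N1 − 1)/2 = (36/11 − 1)/2 = 25/22
smallest multiple with N1 ≥ 12 and N2 ≥ 10: k = 1  ⇒  N1 = 1·22 = 22, N2 = 1·25 = 25 (N1 ≤ 40, N2 ≤ 30, N2 ≠ N1 ✓), N3 = 22 + 2·25 = 72
check: (N1+N3)/N1 with N1 = 22, N3 = 72 gives 47/11; |achieved − target| = 0 ≤ 47/1100 ✓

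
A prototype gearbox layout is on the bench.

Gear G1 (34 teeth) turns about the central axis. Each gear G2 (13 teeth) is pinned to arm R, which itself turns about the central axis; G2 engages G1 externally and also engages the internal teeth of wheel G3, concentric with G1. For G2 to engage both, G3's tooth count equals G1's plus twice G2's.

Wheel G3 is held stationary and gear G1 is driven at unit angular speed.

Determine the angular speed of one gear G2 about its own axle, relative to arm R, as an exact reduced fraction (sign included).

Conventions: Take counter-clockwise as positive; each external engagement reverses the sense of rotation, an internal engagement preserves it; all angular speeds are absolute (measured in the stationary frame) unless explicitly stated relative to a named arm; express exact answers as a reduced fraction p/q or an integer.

planetary set (34T centre, 13T on arm, 60T internal) — Willis relation
ring teeth: 34 + 2·13 = 60
34(ω_sun−ω_arm) = −60(ω_ring−ω_arm),  ω_ring = 0, ω_sun = 1
34(1−ω_arm) = −60(0−ω_arm)  ⇒  94·ω_arm = 34  ⇒  ω_arm = 17/47
sun–planet mesh: 34·(1−17/47) = −13·(ω_p−ω_arm)  ⇒  ω_p−ω_arm = -1020/611
exact speed ratio = -1020/611

-1020/611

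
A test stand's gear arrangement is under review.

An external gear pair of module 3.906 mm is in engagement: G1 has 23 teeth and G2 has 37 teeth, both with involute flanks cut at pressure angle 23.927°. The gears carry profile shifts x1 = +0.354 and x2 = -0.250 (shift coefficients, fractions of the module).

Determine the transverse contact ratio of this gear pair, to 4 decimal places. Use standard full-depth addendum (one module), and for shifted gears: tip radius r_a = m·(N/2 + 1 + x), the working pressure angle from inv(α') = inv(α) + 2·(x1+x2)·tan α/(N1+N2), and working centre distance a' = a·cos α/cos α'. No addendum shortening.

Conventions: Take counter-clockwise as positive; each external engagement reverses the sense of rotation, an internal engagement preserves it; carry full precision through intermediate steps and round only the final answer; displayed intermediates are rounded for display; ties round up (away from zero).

class = single-mesh tooth geometry [involute pair 23T × 37T, m = 3.906]
base radii: r_b1 = 41.058793, r_b2 = 66.051102
tip radii: r_a1 = 50.207724, r_a2 = 75.190500
inv(α') = inv(23.927°) + 2·(+0.354-0.250)·tan α/(23+37) = 0.02763614  ⇒  α' = 24.36552°
a' = a·cos α / cos α' = 117.1800·cos 23.927°/cos 24.36552° = 117.582741
action lengths: √(r_a1²−r_b1²) = 28.896212, √(r_a2²−r_b2²) = 35.928585
base pitch p_b = π·m·cos α = 11.216522
CR = (28.896212 + 35.928585 − 117.582741·sin 24.36552°)/11.216522 = 1.454577
contact ratio ≈ 1.4546

1.4546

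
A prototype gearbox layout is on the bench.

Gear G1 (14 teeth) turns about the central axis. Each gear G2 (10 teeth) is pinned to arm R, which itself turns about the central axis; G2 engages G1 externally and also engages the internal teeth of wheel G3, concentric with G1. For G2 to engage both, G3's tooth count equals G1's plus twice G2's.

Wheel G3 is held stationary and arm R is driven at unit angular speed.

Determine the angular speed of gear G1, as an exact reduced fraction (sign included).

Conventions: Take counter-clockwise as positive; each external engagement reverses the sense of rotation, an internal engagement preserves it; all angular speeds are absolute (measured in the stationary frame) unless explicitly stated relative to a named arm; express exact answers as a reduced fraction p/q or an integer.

24/7

planetary set (14T centre, 10T on arm, 34T internal) — Willis relation
ring teeth: 14 + 2·10 = 34
14(ω_sun−ω_arm) = −34(ω_ring−ω_arm),  ω_ring = 0, ω_arm = 1
ω_sun = 1 − (34/14)(0−1) = 24/7
exact speed ratio = 24/7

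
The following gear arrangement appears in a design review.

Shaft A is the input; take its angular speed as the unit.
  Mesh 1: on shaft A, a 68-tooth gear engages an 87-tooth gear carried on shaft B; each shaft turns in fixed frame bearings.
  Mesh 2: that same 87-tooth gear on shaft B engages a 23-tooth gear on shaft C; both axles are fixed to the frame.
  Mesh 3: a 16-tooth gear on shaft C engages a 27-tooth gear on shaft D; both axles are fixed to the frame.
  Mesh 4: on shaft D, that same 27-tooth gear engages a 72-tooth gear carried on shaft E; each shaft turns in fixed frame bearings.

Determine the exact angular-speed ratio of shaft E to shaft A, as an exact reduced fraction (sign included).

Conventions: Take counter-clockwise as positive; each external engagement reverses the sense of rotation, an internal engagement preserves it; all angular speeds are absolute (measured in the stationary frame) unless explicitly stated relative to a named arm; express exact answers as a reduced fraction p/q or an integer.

136/207

class = fixed-axis compound train [4 meshes; 4 ratios multiply, 4 sense flips]
mesh 1 [68T→87T]: running ratio 68/87, sense −
mesh 2 [87T→23T]: running ratio 68/23, sense +
mesh 3 [16T→27T]: running ratio 1088/621, sense −
mesh 4 [27T→72T]: running ratio 136/207, sense +
ω_out/ω_in = 136/207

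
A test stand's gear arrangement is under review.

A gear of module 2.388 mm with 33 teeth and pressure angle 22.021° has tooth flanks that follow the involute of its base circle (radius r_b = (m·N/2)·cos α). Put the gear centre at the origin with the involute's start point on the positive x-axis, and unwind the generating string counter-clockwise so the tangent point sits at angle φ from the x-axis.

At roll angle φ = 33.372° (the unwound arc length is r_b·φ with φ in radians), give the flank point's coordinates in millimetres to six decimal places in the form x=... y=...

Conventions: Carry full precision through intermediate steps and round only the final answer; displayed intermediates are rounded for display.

x=42.207777 y=2.325261

topology: single-mesh involute geometry — m = 2.388, N = 33
pitch radius r_p = m·N/2 = 2.388·33/2 = 39.402000
base radius r_b = r_p·cos α = 39.402000·cos 22.021° = 36.527486
roll angle φ = 33.372° = 0.58245128 rad
x = r_b·(cos φ + φ·sin φ) = 42.207777
y = r_b·(sin φ − φ·cos φ) = 2.325261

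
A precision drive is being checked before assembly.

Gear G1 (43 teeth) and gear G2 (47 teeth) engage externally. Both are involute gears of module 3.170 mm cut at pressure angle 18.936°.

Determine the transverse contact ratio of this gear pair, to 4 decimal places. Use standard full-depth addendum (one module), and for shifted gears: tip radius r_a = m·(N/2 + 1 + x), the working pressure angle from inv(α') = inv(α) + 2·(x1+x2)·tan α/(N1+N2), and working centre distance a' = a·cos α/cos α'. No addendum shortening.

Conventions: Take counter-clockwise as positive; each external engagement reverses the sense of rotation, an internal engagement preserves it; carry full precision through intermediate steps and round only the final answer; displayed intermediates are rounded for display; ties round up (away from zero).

class = single-mesh tooth geometry [involute pair 43T × 47T, m = 3.170]
base radii: r_b1 = 64.466564, r_b2 = 70.463453
tip radii: r_a1 = 71.325000, r_a2 = 77.665000
no profile shift: α' = α, a' = a
action lengths: √(r_a1²−r_b1²) = 30.517500, √(r_a2²−r_b2²) = 32.661200
base pitch p_b = π·m·cos α = 9.419892
CR = (30.517500 + 32.661200 − 142.650000·sin 18.93600°)/9.419892 = 1.792705
contact ratio ≈ 1.7927

1.7927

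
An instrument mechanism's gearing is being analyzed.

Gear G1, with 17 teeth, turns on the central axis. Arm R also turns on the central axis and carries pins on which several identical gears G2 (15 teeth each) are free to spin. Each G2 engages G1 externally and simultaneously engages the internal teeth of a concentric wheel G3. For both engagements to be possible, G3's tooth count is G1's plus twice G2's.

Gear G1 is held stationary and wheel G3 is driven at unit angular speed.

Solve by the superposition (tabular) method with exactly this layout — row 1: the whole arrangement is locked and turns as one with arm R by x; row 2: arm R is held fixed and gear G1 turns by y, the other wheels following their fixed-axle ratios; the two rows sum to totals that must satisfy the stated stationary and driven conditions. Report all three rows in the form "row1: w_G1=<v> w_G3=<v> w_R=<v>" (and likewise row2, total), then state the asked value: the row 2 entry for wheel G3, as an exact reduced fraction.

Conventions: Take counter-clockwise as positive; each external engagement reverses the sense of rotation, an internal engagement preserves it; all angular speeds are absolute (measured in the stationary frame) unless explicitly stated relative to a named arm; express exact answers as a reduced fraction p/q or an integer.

recognized (axles ride arm R): planetary set, 17/15/47 teeth
row 1: whole set turns with the arm by x
row 2: sun turns y, ring = −(17/47)·y, arm 0
boundary: total ω_sun = x + y = 0 and total ω_ring = x − (17/47)·y = 1  ⇒  y = -47/64, x = 47/64
row 2 ring = −(17/47)·(-47/64) = 17/64
totals (row 1 + row 2): sun 47/64 + (-47/64) = 0, ring 47/64 + 17/64 = 1, arm 47/64 + 0 = 47/64
asked cell (row2, ring) = 17/64

row1: w_G1=47/64 w_G3=47/64 w_R=47/64
row2: w_G1=-47/64 w_G3=17/64 w_R=0
total: w_G1=0 w_G3=1 w_R=47/64
asked value: 17/64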